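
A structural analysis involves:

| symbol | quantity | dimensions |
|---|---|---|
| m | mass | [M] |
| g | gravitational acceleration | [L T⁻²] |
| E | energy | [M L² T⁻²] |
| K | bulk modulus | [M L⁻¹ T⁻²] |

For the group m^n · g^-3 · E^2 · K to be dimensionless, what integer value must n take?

Balance the M exponent: (1)·n from m, plus −3·(0) + 2·(1) + (1) = 3 from the rest, must sum to zero.
n + 3 = 0, so n = -3.

-3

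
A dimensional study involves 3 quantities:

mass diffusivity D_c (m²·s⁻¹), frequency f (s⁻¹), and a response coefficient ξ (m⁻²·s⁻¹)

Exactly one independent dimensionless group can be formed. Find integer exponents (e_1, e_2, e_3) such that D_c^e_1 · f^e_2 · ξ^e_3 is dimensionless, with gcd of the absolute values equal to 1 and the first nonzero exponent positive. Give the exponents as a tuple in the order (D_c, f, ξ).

(1, -2, 1)

L: e_1·(2) + e_2·(0) + e_3·(-2) = 0
T: e_1·(-1) + e_2·(-1) + e_3·(-1) = 0
Solving this homogeneous linear system for the smallest-integer solution (first nonzero entry positive) gives (1, -2, 1).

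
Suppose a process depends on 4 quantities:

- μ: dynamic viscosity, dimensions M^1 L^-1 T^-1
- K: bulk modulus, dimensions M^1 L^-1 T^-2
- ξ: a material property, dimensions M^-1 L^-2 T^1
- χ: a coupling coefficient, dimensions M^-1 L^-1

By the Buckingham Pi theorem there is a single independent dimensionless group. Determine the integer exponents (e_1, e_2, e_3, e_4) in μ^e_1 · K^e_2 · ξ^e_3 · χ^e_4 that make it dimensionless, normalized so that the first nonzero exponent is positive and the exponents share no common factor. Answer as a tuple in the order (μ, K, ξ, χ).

M: e_1·(1) + e_2·(1) + e_3·(-1) + e_4·(-1) = 0
L: e_1·(-1) + e_2·(-1) + e_3·(-2) + e_4·(-1) = 0
T: e_1·(-1) + e_2·(-2) + e_3·(1) + e_4·(0) = 0
Solving this homogeneous linear system for the smallest-integer solution (first nonzero entry positive) gives (4, -3, -2, 3).

(4, -3, -2, 3)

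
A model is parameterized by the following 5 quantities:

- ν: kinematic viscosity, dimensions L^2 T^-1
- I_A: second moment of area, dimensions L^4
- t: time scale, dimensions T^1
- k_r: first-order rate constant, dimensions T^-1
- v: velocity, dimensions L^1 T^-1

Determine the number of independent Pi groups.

There are 5 variables and 2 base dimensions (L, T).
The dimension matrix has rank 2.
Independent dimensionless groups: 5 − 2 = 3.

3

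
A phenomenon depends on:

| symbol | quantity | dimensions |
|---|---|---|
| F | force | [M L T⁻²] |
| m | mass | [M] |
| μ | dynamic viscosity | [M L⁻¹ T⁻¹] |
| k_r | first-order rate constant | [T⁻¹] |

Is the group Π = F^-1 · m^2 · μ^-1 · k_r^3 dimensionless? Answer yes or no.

Sum the exponent of each base dimension across the product:
  M: −[F]_M + 2·[m]_M − [μ]_M + 3·[k_r]_M = −(1) + 2·(1) − (1) + 3·(0) = 0
  L: −[F]_L + 2·[m]_L − [μ]_L + 3·[k_r]_L = −(1) + 2·(0) − (-1) + 3·(0) = 0
  T: −[F]_T + 2·[m]_T − [μ]_T + 3·[k_r]_T = −(-2) + 2·(0) − (-1) + 3·(-1) = 0
  I: −[F]_I + 2·[m]_I − [μ]_I + 3·[k_r]_I = −(0) + 2·(0) − (0) + 3·(0) = 0
All base exponents vanish — dimensionless.

yes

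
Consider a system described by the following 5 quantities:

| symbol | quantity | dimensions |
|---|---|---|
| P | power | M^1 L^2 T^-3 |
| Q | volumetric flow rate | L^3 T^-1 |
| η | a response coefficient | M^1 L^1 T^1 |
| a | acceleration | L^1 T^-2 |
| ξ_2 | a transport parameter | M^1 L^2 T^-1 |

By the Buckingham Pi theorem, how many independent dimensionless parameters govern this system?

2

There are 5 variables and 3 base dimensions (M, L, T).
The dimension matrix has rank 3.
Independent dimensionless groups: 5 − 3 = 2.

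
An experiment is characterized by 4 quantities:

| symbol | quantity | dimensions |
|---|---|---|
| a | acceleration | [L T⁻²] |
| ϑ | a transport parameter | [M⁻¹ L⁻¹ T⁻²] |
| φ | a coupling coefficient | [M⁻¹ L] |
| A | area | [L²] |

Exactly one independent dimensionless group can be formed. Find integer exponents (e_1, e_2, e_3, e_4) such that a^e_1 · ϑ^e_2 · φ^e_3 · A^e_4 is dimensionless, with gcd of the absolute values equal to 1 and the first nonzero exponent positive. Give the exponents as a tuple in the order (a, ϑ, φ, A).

M: e_1·(0) + e_2·(-1) + e_3·(-1) + e_4·(0) = 0
L: e_1·(1) + e_2·(-1) + e_3·(1) + e_4·(2) = 0
T: e_1·(-2) + e_2·(-2) + e_3·(0) + e_4·(0) = 0
Solving this homogeneous linear system for the smallest-integer solution (first nonzero entry positive) gives (2, -2, 2, -3).

(2, -2, 2, -3)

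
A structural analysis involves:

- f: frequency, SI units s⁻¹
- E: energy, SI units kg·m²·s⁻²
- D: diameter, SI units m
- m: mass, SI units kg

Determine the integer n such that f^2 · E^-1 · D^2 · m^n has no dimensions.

Balance the M exponent: (1)·n from m, plus 2·(0) − (1) + 2·(0) = -1 from the rest, must sum to zero.
n − 1 = 0, so n = 1.

1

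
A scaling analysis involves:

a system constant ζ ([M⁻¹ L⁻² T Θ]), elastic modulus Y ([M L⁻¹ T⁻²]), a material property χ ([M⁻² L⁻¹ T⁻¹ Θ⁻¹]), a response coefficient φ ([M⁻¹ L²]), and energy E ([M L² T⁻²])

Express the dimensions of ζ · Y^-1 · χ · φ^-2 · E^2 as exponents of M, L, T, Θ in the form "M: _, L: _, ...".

M: 0, L: -2, T: -2, Θ: 0

Collect each base-dimension exponent across the product:
  M: (-1) − (1) + (-2) − 2·(-1) + 2·(1) = 0
  L: (-2) − (-1) + (-1) − 2·(2) + 2·(2) = -2
  T: (1) − (-2) + (-1) − 2·(0) + 2·(-2) = -2
  Θ: (1) − (0) + (-1) − 2·(0) + 2·(0) = 0
So the dimensions are [L⁻² T⁻²].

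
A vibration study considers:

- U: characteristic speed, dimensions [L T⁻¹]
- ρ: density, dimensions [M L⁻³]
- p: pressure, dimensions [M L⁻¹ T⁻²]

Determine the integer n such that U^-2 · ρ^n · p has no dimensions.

-1

Balance the M exponent: (1)·n from ρ, plus −2·(0) + (1) = 1 from the rest, must sum to zero.
n + 1 = 0, so n = -1.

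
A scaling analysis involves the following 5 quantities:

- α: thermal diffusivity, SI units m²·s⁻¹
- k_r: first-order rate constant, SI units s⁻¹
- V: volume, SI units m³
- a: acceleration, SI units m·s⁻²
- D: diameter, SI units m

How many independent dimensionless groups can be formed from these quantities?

3

There are 5 variables and 2 base dimensions (L, T).
The dimension matrix has rank 2.
Independent dimensionless groups: 5 − 2 = 3.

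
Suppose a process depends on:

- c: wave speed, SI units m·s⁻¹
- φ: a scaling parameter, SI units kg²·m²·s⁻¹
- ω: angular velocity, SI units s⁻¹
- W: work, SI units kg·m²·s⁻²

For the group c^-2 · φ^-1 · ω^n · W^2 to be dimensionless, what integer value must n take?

-1

Balance the T exponent: (-1)·n from ω, plus −2·(-1) − (-1) + 2·(-2) = -1 from the rest, must sum to zero.
−n − 1 = 0, so n = -1.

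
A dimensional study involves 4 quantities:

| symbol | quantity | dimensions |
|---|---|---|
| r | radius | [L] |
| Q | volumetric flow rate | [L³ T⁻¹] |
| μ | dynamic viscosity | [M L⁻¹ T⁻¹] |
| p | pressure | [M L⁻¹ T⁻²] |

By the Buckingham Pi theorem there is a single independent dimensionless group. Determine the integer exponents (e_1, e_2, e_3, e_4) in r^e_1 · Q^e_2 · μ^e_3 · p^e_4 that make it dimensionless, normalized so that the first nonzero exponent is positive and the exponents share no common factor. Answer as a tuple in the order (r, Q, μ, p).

(3, -1, -1, 1)

M: e_1·(0) + e_2·(0) + e_3·(1) + e_4·(1) = 0
L: e_1·(1) + e_2·(3) + e_3·(-1) + e_4·(-1) = 0
T: e_1·(0) + e_2·(-1) + e_3·(-1) + e_4·(-2) = 0
Solving this homogeneous linear system for the smallest-integer solution (first nonzero entry positive) gives (3, -1, -1, 1).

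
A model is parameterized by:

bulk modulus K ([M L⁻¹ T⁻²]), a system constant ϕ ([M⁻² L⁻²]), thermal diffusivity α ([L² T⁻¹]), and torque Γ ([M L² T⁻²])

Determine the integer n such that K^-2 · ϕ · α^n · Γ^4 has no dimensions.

Balance the L exponent: (2)·n from α, plus −2·(-1) + (-2) + 4·(2) = 8 from the rest, must sum to zero.
2n + 8 = 0, so n = -4.

-4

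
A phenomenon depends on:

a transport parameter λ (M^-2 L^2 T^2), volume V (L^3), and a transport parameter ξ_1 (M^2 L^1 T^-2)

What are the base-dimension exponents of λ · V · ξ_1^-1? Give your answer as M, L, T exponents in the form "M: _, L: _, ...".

Collect each base-dimension exponent across the product:
  M: (-2) + (0) − (2) = -4
  L: (2) + (3) − (1) = 4
  T: (2) + (0) − (-2) = 4
So the dimensions are [M⁻⁴ L⁴ T⁴].

M: -4, L: 4, T: 4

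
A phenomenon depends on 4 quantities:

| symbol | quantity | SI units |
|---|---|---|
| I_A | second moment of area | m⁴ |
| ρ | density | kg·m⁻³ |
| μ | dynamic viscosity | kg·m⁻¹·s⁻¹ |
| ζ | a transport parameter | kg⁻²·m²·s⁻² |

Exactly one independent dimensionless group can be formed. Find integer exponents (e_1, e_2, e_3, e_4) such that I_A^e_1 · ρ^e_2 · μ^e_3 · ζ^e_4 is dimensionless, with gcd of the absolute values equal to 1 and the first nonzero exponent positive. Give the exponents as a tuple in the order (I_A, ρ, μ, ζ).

(2, 4, -2, 1)

M: e_1·(0) + e_2·(1) + e_3·(1) + e_4·(-2) = 0
L: e_1·(4) + e_2·(-3) + e_3·(-1) + e_4·(2) = 0
T: e_1·(0) + e_2·(0) + e_3·(-1) + e_4·(-2) = 0
Solving this homogeneous linear system for the smallest-integer solution (first nonzero entry positive) gives (2, 4, -2, 1).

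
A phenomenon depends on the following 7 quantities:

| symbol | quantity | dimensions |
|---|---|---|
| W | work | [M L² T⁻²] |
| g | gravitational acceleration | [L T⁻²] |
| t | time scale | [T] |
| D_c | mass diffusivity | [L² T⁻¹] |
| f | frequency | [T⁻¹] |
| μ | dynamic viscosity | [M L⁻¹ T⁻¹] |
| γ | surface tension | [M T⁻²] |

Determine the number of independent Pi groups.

4

There are 7 variables and 3 base dimensions (M, L, T).
The dimension matrix has rank 3.
Independent dimensionless groups: 7 − 3 = 4.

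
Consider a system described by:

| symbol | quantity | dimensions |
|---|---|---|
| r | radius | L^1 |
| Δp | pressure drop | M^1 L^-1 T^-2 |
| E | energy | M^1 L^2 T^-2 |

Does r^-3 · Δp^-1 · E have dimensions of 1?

yes

Sum the exponent of each base dimension across the product:
  M: −3·[r]_M − [Δp]_M + [E]_M = −3·(0) − (1) + (1) = 0
  L: −3·[r]_L − [Δp]_L + [E]_L = −3·(1) − (-1) + (2) = 0
  T: −3·[r]_T − [Δp]_T + [E]_T = −3·(0) − (-2) + (-2) = 0
All base exponents vanish — dimensionless.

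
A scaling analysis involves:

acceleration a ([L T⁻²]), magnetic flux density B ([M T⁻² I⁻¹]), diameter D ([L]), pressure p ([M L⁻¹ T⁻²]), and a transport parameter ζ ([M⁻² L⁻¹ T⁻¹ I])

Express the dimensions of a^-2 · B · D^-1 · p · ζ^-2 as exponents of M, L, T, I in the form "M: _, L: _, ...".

M: 6, L: -2, T: 2, I: -3

Collect each base-dimension exponent across the product:
  M: −2·(0) + (1) − (0) + (1) − 2·(-2) = 6
  L: −2·(1) + (0) − (1) + (-1) − 2·(-1) = -2
  T: −2·(-2) + (-2) − (0) + (-2) − 2·(-1) = 2
  I: −2·(0) + (-1) − (0) + (0) − 2·(1) = -3
So the dimensions are [M⁶ L⁻² T² I⁻³].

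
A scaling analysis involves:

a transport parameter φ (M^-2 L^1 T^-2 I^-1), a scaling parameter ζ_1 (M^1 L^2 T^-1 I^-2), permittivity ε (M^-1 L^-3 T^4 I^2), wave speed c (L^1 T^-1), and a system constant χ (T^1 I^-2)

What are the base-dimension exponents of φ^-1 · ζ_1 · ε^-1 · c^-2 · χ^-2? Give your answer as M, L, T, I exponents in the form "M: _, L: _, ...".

M: 4, L: 2, T: -3, I: 1

Collect each base-dimension exponent across the product:
  M: −(-2) + (1) − (-1) − 2·(0) − 2·(0) = 4
  L: −(1) + (2) − (-3) − 2·(1) − 2·(0) = 2
  T: −(-2) + (-1) − (4) − 2·(-1) − 2·(1) = -3
  I: −(-1) + (-2) − (2) − 2·(0) − 2·(-2) = 1
So the dimensions are [M⁴ L² T⁻³ I].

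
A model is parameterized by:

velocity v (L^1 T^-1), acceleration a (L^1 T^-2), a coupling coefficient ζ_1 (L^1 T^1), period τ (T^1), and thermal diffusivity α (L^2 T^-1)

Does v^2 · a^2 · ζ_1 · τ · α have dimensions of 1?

Sum the exponent of each base dimension across the product:
  L: 2·[v]_L + 2·[a]_L + [ζ_1]_L + [τ]_L + [α]_L = 2·(1) + 2·(1) + (1) + (0) + (2) = 7
  T: 2·[v]_T + 2·[a]_T + [ζ_1]_T + [τ]_T + [α]_T = 2·(-1) + 2·(-2) + (1) + (1) + (-1) = -5
Net dimensions [L⁷ T⁻⁵] ≠ [1] — not dimensionless.

no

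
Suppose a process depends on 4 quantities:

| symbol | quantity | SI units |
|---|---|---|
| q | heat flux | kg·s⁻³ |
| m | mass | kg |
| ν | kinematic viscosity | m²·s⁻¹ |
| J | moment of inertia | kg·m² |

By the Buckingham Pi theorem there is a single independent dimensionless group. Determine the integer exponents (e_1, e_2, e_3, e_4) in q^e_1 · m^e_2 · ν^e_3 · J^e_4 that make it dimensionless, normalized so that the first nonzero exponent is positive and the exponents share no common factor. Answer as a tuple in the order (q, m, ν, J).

(1, -4, -3, 3)

M: e_1·(1) + e_2·(1) + e_3·(0) + e_4·(1) = 0
L: e_1·(0) + e_2·(0) + e_3·(2) + e_4·(2) = 0
T: e_1·(-3) + e_2·(0) + e_3·(-1) + e_4·(0) = 0
Solving this homogeneous linear system for the smallest-integer solution (first nonzero entry positive) gives (1, -4, -3, 3).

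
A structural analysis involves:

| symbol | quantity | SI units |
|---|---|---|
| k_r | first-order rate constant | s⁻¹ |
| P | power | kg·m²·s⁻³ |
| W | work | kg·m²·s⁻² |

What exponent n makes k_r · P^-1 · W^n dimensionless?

Balance the M exponent: (1)·n from W, plus (0) − (1) = -1 from the rest, must sum to zero.
n − 1 = 0, so n = 1.

1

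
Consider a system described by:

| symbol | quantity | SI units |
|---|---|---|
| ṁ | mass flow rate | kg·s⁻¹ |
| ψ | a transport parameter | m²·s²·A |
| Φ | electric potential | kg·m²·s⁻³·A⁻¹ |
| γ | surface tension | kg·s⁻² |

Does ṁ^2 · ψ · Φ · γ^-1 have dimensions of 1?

Sum the exponent of each base dimension across the product:
  M: 2·[ṁ]_M + [ψ]_M + [Φ]_M − [γ]_M = 2·(1) + (0) + (1) − (1) = 2
  L: 2·[ṁ]_L + [ψ]_L + [Φ]_L − [γ]_L = 2·(0) + (2) + (2) − (0) = 4
  T: 2·[ṁ]_T + [ψ]_T + [Φ]_T − [γ]_T = 2·(-1) + (2) + (-3) − (-2) = -1
  I: 2·[ṁ]_I + [ψ]_I + [Φ]_I − [γ]_I = 2·(0) + (1) + (-1) − (0) = 0
Net dimensions [M² L⁴ T⁻¹] ≠ [1] — not dimensionless.

no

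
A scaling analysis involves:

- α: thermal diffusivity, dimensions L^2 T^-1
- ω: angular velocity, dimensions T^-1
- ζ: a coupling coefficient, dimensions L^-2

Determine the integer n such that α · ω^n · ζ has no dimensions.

-1

Balance the T exponent: (-1)·n from ω, plus (-1) + (0) = -1 from the rest, must sum to zero.
−n − 1 = 0, so n = -1.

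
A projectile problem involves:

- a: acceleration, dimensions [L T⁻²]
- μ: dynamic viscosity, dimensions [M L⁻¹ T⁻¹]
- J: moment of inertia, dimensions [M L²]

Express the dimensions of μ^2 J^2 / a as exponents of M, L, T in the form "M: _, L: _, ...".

M: 4, L: 1, T: 0

Collect each base-dimension exponent across the product:
  M: −(0) + 2·(1) + 2·(1) = 4
  L: −(1) + 2·(-1) + 2·(2) = 1
  T: −(-2) + 2·(-1) + 2·(0) = 0
So the dimensions are [M⁴ L].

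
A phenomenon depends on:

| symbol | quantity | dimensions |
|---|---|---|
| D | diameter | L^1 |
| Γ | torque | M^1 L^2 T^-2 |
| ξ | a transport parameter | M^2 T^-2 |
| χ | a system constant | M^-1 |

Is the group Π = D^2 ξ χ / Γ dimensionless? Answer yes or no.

Sum the exponent of each base dimension across the product:
  M: 2·[D]_M − [Γ]_M + [ξ]_M + [χ]_M = 2·(0) − (1) + (2) + (-1) = 0
  L: 2·[D]_L − [Γ]_L + [ξ]_L + [χ]_L = 2·(1) − (2) + (0) + (0) = 0
  T: 2·[D]_T − [Γ]_T + [ξ]_T + [χ]_T = 2·(0) − (-2) + (-2) + (0) = 0
All base exponents vanish — dimensionless.

yes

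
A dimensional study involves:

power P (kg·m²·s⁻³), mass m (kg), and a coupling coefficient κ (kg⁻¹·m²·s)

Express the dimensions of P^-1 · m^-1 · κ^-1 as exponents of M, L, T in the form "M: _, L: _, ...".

M: -1, L: -4, T: 2

Collect each base-dimension exponent across the product:
  M: −(1) − (1) − (-1) = -1
  L: −(2) − (0) − (2) = -4
  T: −(-3) − (0) − (1) = 2
So the dimensions are [M⁻¹ L⁻⁴ T²].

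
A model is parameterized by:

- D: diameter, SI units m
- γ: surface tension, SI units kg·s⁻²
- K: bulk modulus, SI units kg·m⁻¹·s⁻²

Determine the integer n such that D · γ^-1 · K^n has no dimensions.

Balance the M exponent: (1)·n from K, plus (0) − (1) = -1 from the rest, must sum to zero.
n − 1 = 0, so n = 1.

1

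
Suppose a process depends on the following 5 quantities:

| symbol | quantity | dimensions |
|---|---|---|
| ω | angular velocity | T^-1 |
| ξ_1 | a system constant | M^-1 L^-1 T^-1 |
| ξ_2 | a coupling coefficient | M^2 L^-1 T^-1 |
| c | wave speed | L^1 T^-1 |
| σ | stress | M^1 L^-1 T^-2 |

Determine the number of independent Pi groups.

2

There are 5 variables and 3 base dimensions (M, L, T).
The dimension matrix has rank 3.
Independent dimensionless groups: 5 − 3 = 2.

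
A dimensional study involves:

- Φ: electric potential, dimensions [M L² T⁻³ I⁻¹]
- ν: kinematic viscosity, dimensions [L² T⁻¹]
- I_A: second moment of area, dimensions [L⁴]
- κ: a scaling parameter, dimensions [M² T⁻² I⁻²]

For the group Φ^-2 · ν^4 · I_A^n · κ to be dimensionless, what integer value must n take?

Balance the L exponent: (4)·n from I_A, plus −2·(2) + 4·(2) + (0) = 4 from the rest, must sum to zero.
4n + 4 = 0, so n = -1.

-1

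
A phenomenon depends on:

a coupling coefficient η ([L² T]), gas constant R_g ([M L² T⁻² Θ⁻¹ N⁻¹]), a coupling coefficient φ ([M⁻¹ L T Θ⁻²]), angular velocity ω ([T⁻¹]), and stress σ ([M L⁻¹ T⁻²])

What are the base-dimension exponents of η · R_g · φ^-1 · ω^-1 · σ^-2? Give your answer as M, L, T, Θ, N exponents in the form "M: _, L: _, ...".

Collect each base-dimension exponent across the product:
  M: (0) + (1) − (-1) − (0) − 2·(1) = 0
  L: (2) + (2) − (1) − (0) − 2·(-1) = 5
  T: (1) + (-2) − (1) − (-1) − 2·(-2) = 3
  Θ: (0) + (-1) − (-2) − (0) − 2·(0) = 1
  N: (0) + (-1) − (0) − (0) − 2·(0) = -1
So the dimensions are [L⁵ T³ Θ N⁻¹].

M: 0, L: 5, T: 3, Θ: 1, N: -1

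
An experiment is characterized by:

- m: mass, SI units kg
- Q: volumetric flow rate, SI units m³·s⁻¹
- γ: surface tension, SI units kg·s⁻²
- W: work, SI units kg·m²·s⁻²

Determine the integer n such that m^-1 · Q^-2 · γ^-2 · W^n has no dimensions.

3

Balance the M exponent: (1)·n from W, plus −(1) − 2·(0) − 2·(1) = -3 from the rest, must sum to zero.
n − 3 = 0, so n = 3.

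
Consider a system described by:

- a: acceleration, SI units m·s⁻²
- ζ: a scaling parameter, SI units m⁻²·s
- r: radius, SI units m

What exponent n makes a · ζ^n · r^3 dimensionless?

Balance the L exponent: (-2)·n from ζ, plus (1) + 3·(1) = 4 from the rest, must sum to zero.
-2n + 4 = 0, so n = 2.

2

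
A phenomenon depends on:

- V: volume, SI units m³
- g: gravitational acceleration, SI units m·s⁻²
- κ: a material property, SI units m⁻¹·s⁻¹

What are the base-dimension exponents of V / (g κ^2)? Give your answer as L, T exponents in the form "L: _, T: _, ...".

L: 4, T: 4

Collect each base-dimension exponent across the product:
  L: (3) − (1) − 2·(-1) = 4
  T: (0) − (-2) − 2·(-1) = 4
So the dimensions are [L⁴ T⁴].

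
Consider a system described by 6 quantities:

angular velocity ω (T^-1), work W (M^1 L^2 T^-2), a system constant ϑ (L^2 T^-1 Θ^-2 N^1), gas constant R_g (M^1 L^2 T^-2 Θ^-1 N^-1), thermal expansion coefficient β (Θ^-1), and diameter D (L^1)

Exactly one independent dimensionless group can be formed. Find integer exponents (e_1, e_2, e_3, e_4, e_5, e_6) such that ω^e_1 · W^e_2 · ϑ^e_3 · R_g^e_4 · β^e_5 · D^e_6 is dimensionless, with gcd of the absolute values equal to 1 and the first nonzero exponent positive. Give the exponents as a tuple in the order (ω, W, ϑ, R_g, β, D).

M: e_1·(0) + e_2·(1) + e_3·(0) + e_4·(1) + e_5·(0) + e_6·(0) = 0
L: e_1·(0) + e_2·(2) + e_3·(2) + e_4·(2) + e_5·(0) + e_6·(1) = 0
T: e_1·(-1) + e_2·(-2) + e_3·(-1) + e_4·(-2) + e_5·(0) + e_6·(0) = 0
Θ: e_1·(0) + e_2·(0) + e_3·(-2) + e_4·(-1) + e_5·(-1) + e_6·(0) = 0
N: e_1·(0) + e_2·(0) + e_3·(1) + e_4·(-1) + e_5·(0) + e_6·(0) = 0
Solving this homogeneous linear system for the smallest-integer solution (first nonzero entry positive) gives (1, 1, -1, -1, 3, 2).

(1, 1, -1, -1, 3, 2)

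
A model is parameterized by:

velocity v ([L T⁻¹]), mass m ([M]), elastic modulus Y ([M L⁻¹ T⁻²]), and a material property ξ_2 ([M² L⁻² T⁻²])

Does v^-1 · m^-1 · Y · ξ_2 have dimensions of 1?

Sum the exponent of each base dimension across the product:
  M: −[v]_M − [m]_M + [Y]_M + [ξ_2]_M = −(0) − (1) + (1) + (2) = 2
  L: −[v]_L − [m]_L + [Y]_L + [ξ_2]_L = −(1) − (0) + (-1) + (-2) = -4
  T: −[v]_T − [m]_T + [Y]_T + [ξ_2]_T = −(-1) − (0) + (-2) + (-2) = -3
Net dimensions [M² L⁻⁴ T⁻³] ≠ [1] — not dimensionless.

no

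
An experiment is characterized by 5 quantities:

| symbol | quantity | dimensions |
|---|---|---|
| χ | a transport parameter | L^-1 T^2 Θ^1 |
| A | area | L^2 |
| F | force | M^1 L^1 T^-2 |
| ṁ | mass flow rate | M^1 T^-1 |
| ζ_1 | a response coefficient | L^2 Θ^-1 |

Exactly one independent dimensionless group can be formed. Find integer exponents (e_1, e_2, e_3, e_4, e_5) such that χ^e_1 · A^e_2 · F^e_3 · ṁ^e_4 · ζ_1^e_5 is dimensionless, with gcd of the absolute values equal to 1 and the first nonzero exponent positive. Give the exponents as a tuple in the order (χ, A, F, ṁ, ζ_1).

(2, -3, 4, -4, 2)

M: e_1·(0) + e_2·(0) + e_3·(1) + e_4·(1) + e_5·(0) = 0
L: e_1·(-1) + e_2·(2) + e_3·(1) + e_4·(0) + e_5·(2) = 0
T: e_1·(2) + e_2·(0) + e_3·(-2) + e_4·(-1) + e_5·(0) = 0
Θ: e_1·(1) + e_2·(0) + e_3·(0) + e_4·(0) + e_5·(-1) = 0
Solving this homogeneous linear system for the smallest-integer solution (first nonzero entry positive) gives (2, -3, 4, -4, 2).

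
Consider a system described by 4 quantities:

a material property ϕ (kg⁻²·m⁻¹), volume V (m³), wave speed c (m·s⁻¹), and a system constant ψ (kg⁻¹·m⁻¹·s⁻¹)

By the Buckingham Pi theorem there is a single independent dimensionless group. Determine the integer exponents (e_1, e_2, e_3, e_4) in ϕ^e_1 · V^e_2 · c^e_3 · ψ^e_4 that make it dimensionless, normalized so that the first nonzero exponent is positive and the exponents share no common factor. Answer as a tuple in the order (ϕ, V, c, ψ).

M: e_1·(-2) + e_2·(0) + e_3·(0) + e_4·(-1) = 0
L: e_1·(-1) + e_2·(3) + e_3·(1) + e_4·(-1) = 0
T: e_1·(0) + e_2·(0) + e_3·(-1) + e_4·(-1) = 0
Solving this homogeneous linear system for the smallest-integer solution (first nonzero entry positive) gives (1, -1, 2, -2).

(1, -1, 2, -2)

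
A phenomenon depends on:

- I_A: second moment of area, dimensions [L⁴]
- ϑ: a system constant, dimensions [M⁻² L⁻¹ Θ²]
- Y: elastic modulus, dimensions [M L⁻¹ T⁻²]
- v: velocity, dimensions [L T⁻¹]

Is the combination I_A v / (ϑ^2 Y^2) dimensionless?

no

Sum the exponent of each base dimension across the product:
  M: [I_A]_M − 2·[ϑ]_M − 2·[Y]_M + [v]_M = (0) − 2·(-2) − 2·(1) + (0) = 2
  L: [I_A]_L − 2·[ϑ]_L − 2·[Y]_L + [v]_L = (4) − 2·(-1) − 2·(-1) + (1) = 9
  T: [I_A]_T − 2·[ϑ]_T − 2·[Y]_T + [v]_T = (0) − 2·(0) − 2·(-2) + (-1) = 3
  Θ: [I_A]_Θ − 2·[ϑ]_Θ − 2·[Y]_Θ + [v]_Θ = (0) − 2·(2) − 2·(0) + (0) = -4
Net dimensions [M² L⁹ T³ Θ⁻⁴] ≠ [1] — not dimensionless.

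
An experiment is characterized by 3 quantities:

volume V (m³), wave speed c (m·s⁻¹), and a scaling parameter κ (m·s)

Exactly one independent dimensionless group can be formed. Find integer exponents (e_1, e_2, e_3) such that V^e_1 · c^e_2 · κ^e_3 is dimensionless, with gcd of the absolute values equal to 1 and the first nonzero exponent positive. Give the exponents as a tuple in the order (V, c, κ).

(2, -3, -3)

L: e_1·(3) + e_2·(1) + e_3·(1) = 0
T: e_1·(0) + e_2·(-1) + e_3·(1) = 0
Solving this homogeneous linear system for the smallest-integer solution (first nonzero entry positive) gives (2, -3, -3).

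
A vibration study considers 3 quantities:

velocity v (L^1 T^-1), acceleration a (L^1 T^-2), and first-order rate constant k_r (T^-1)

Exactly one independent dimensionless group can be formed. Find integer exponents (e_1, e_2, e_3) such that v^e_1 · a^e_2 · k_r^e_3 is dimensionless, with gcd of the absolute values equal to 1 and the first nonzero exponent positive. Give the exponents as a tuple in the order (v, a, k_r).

L: e_1·(1) + e_2·(1) + e_3·(0) = 0
T: e_1·(-1) + e_2·(-2) + e_3·(-1) = 0
Solving this homogeneous linear system for the smallest-integer solution (first nonzero entry positive) gives (1, -1, 1).

(1, -1, 1)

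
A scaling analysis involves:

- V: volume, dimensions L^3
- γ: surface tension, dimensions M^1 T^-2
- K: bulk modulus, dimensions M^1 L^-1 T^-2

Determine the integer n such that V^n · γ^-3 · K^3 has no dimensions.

1

Balance the L exponent: (3)·n from V, plus −3·(0) + 3·(-1) = -3 from the rest, must sum to zero.
3n − 3 = 0, so n = 1.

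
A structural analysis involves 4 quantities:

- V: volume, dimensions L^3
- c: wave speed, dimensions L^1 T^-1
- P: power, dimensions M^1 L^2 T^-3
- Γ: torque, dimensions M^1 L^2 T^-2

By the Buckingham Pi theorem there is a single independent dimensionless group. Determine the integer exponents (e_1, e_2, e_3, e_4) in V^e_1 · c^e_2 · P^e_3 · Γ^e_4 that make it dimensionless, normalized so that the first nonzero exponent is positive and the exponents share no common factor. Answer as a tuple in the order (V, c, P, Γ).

(1, -3, 3, -3)

M: e_1·(0) + e_2·(0) + e_3·(1) + e_4·(1) = 0
L: e_1·(3) + e_2·(1) + e_3·(2) + e_4·(2) = 0
T: e_1·(0) + e_2·(-1) + e_3·(-3) + e_4·(-2) = 0
Solving this homogeneous linear system for the smallest-integer solution (first nonzero entry positive) gives (1, -3, 3, -3).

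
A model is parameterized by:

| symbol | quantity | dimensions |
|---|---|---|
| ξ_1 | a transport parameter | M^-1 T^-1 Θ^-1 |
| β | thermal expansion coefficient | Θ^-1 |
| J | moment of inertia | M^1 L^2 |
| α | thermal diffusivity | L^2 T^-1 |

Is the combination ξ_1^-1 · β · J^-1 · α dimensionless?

yes

Sum the exponent of each base dimension across the product:
  M: −[ξ_1]_M + [β]_M − [J]_M + [α]_M = −(-1) + (0) − (1) + (0) = 0
  L: −[ξ_1]_L + [β]_L − [J]_L + [α]_L = −(0) + (0) − (2) + (2) = 0
  T: −[ξ_1]_T + [β]_T − [J]_T + [α]_T = −(-1) + (0) − (0) + (-1) = 0
  Θ: −[ξ_1]_Θ + [β]_Θ − [J]_Θ + [α]_Θ = −(-1) + (-1) − (0) + (0) = 0
All base exponents vanish — dimensionless.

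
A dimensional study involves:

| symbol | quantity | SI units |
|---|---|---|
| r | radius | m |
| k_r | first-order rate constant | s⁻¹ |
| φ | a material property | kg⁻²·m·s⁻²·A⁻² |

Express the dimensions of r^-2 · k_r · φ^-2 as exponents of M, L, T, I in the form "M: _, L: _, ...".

M: 4, L: -4, T: 3, I: 4

Collect each base-dimension exponent across the product:
  M: −2·(0) + (0) − 2·(-2) = 4
  L: −2·(1) + (0) − 2·(1) = -4
  T: −2·(0) + (-1) − 2·(-2) = 3
  I: −2·(0) + (0) − 2·(-2) = 4
So the dimensions are [M⁴ L⁻⁴ T³ I⁴].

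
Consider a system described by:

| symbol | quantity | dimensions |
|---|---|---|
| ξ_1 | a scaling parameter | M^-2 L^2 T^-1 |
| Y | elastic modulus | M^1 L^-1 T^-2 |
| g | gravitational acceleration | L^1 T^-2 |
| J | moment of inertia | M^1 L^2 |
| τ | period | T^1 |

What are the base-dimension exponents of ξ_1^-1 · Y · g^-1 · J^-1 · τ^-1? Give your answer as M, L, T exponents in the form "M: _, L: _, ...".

M: 2, L: -6, T: 0

Collect each base-dimension exponent across the product:
  M: −(-2) + (1) − (0) − (1) − (0) = 2
  L: −(2) + (-1) − (1) − (2) − (0) = -6
  T: −(-1) + (-2) − (-2) − (0) − (1) = 0
So the dimensions are [M² L⁻⁶].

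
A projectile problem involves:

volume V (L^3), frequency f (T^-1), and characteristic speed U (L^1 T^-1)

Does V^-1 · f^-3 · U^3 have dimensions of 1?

yes

Sum the exponent of each base dimension across the product:
  M: −[V]_M − 3·[f]_M + 3·[U]_M = −(0) − 3·(0) + 3·(0) = 0
  L: −[V]_L − 3·[f]_L + 3·[U]_L = −(3) − 3·(0) + 3·(1) = 0
  T: −[V]_T − 3·[f]_T + 3·[U]_T = −(0) − 3·(-1) + 3·(-1) = 0
All base exponents vanish — dimensionless.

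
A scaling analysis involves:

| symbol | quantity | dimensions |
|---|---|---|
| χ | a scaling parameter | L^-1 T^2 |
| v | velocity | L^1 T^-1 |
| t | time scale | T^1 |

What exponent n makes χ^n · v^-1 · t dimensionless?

Balance the L exponent: (-1)·n from χ, plus −(1) + (0) = -1 from the rest, must sum to zero.
−n − 1 = 0, so n = -1.

-1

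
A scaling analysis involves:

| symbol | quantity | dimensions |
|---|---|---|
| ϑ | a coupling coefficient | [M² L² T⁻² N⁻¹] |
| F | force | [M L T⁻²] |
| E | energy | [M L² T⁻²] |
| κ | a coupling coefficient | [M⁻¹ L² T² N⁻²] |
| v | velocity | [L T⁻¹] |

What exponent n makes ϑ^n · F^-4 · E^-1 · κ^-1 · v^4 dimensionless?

Balance the M exponent: (2)·n from ϑ, plus −4·(1) − (1) − (-1) + 4·(0) = -4 from the rest, must sum to zero.
2n − 4 = 0, so n = 2.

2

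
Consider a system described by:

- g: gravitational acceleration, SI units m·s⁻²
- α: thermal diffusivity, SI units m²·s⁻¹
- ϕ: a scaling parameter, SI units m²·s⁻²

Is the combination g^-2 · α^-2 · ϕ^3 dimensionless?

yes

Sum the exponent of each base dimension across the product:
  L: −2·[g]_L − 2·[α]_L + 3·[ϕ]_L = −2·(1) − 2·(2) + 3·(2) = 0
  T: −2·[g]_T − 2·[α]_T + 3·[ϕ]_T = −2·(-2) − 2·(-1) + 3·(-2) = 0
All base exponents vanish — dimensionless.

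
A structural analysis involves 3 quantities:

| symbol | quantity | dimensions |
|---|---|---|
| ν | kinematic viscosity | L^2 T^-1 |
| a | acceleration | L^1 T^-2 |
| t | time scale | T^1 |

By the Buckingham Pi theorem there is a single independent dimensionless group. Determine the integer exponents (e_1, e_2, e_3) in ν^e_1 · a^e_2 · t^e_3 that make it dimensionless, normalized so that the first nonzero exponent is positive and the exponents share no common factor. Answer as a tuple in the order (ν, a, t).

(1, -2, -3)

L: e_1·(2) + e_2·(1) + e_3·(0) = 0
T: e_1·(-1) + e_2·(-2) + e_3·(1) = 0
Solving this homogeneous linear system for the smallest-integer solution (first nonzero entry positive) gives (1, -2, -3).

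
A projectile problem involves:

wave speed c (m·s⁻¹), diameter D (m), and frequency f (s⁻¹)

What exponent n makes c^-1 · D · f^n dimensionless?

1

Balance the T exponent: (-1)·n from f, plus −(-1) + (0) = 1 from the rest, must sum to zero.
−n + 1 = 0, so n = 1.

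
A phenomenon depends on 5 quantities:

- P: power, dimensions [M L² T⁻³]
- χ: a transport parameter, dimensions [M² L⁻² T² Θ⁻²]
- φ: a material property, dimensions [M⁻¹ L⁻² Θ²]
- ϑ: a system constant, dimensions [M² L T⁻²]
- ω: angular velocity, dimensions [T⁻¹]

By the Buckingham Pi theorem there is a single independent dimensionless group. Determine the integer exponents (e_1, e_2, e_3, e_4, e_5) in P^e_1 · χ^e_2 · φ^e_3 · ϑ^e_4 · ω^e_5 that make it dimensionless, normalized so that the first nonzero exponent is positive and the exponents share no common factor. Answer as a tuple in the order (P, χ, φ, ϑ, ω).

(3, 1, 1, -2, -3)

M: e_1·(1) + e_2·(2) + e_3·(-1) + e_4·(2) + e_5·(0) = 0
L: e_1·(2) + e_2·(-2) + e_3·(-2) + e_4·(1) + e_5·(0) = 0
T: e_1·(-3) + e_2·(2) + e_3·(0) + e_4·(-2) + e_5·(-1) = 0
Θ: e_1·(0) + e_2·(-2) + e_3·(2) + e_4·(0) + e_5·(0) = 0
Solving this homogeneous linear system for the smallest-integer solution (first nonzero entry positive) gives (3, 1, 1, -2, -3).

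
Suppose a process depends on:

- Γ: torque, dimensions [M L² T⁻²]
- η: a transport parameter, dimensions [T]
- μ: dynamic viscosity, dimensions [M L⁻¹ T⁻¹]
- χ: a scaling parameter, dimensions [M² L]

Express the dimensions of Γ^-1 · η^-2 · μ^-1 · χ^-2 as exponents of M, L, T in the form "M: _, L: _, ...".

Collect each base-dimension exponent across the product:
  M: −(1) − 2·(0) − (1) − 2·(2) = -6
  L: −(2) − 2·(0) − (-1) − 2·(1) = -3
  T: −(-2) − 2·(1) − (-1) − 2·(0) = 1
So the dimensions are [M⁻⁶ L⁻³ T].

M: -6, L: -3, T: 1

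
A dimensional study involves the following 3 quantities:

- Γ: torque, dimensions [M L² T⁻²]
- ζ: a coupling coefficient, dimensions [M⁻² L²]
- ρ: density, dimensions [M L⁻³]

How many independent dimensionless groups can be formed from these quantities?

There are 3 variables and 3 base dimensions (M, L, T).
The dimension matrix has rank 3.
Independent dimensionless groups: 3 − 3 = 0.

0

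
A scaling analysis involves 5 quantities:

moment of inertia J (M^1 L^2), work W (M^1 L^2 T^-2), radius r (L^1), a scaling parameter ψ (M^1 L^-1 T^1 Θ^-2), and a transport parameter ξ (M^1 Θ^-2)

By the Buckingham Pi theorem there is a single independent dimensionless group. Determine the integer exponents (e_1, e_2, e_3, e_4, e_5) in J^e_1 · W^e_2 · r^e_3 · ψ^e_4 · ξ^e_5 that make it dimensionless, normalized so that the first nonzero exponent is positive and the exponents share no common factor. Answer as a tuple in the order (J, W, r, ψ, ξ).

(1, -1, -2, -2, 2)

M: e_1·(1) + e_2·(1) + e_3·(0) + e_4·(1) + e_5·(1) = 0
L: e_1·(2) + e_2·(2) + e_3·(1) + e_4·(-1) + e_5·(0) = 0
T: e_1·(0) + e_2·(-2) + e_3·(0) + e_4·(1) + e_5·(0) = 0
Θ: e_1·(0) + e_2·(0) + e_3·(0) + e_4·(-2) + e_5·(-2) = 0
Solving this homogeneous linear system for the smallest-integer solution (first nonzero entry positive) gives (1, -1, -2, -2, 2).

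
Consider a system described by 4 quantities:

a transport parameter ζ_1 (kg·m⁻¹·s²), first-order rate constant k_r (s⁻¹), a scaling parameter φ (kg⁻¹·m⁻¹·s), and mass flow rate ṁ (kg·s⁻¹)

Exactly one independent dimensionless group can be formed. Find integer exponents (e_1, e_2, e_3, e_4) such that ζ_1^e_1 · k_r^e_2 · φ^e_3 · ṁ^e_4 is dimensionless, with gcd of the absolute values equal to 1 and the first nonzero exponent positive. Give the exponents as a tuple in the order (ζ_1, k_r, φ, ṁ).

(1, 3, -1, -2)

M: e_1·(1) + e_2·(0) + e_3·(-1) + e_4·(1) = 0
L: e_1·(-1) + e_2·(0) + e_3·(-1) + e_4·(0) = 0
T: e_1·(2) + e_2·(-1) + e_3·(1) + e_4·(-1) = 0
Solving this homogeneous linear system for the smallest-integer solution (first nonzero entry positive) gives (1, 3, -1, -2).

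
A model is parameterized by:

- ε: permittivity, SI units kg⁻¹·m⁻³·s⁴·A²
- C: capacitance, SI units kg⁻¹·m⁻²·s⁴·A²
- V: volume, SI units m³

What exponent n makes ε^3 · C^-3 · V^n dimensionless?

1

Balance the L exponent: (3)·n from V, plus 3·(-3) − 3·(-2) = -3 from the rest, must sum to zero.
3n − 3 = 0, so n = 1.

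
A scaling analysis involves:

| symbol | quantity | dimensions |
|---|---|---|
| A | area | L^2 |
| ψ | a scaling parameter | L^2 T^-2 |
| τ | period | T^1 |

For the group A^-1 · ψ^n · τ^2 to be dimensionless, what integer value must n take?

1

Balance the L exponent: (2)·n from ψ, plus −(2) + 2·(0) = -2 from the rest, must sum to zero.
2n − 2 = 0, so n = 1.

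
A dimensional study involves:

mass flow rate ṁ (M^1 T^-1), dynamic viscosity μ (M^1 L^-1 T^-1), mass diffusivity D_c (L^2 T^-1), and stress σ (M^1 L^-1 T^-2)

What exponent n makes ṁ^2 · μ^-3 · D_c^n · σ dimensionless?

Balance the L exponent: (2)·n from D_c, plus 2·(0) − 3·(-1) + (-1) = 2 from the rest, must sum to zero.
2n + 2 = 0, so n = -1.

-1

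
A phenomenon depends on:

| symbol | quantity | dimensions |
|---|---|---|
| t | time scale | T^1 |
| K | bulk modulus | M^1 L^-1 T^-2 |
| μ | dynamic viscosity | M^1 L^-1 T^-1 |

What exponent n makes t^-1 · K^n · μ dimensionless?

Balance the M exponent: (1)·n from K, plus −(0) + (1) = 1 from the rest, must sum to zero.
n + 1 = 0, so n = -1.

-1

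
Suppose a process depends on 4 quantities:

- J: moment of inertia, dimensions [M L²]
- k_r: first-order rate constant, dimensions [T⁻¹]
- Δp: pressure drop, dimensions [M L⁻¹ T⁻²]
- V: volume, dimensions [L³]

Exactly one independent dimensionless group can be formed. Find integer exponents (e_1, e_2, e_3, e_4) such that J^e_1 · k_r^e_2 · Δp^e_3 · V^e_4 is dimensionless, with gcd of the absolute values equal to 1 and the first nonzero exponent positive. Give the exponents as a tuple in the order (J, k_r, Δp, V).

(1, 2, -1, -1)

M: e_1·(1) + e_2·(0) + e_3·(1) + e_4·(0) = 0
L: e_1·(2) + e_2·(0) + e_3·(-1) + e_4·(3) = 0
T: e_1·(0) + e_2·(-1) + e_3·(-2) + e_4·(0) = 0
Solving this homogeneous linear system for the smallest-integer solution (first nonzero entry positive) gives (1, 2, -1, -1).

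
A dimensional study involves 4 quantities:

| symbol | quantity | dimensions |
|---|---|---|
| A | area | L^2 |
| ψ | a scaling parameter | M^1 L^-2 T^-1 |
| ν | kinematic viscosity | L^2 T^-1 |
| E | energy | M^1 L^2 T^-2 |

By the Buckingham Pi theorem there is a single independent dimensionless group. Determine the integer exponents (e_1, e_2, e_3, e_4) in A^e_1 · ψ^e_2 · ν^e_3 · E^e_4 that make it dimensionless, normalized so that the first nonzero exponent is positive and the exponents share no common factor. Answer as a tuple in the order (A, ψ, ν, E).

M: e_1·(0) + e_2·(1) + e_3·(0) + e_4·(1) = 0
L: e_1·(2) + e_2·(-2) + e_3·(2) + e_4·(2) = 0
T: e_1·(0) + e_2·(-1) + e_3·(-1) + e_4·(-2) = 0
Solving this homogeneous linear system for the smallest-integer solution (first nonzero entry positive) gives (1, 1, 1, -1).

(1, 1, 1, -1)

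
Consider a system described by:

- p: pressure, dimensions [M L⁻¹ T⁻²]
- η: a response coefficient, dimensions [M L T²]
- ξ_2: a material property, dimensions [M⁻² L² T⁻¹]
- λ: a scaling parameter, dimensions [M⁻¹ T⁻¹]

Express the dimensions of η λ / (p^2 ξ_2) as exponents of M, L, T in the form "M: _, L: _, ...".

Collect each base-dimension exponent across the product:
  M: −2·(1) + (1) − (-2) + (-1) = 0
  L: −2·(-1) + (1) − (2) + (0) = 1
  T: −2·(-2) + (2) − (-1) + (-1) = 6
So the dimensions are [L T⁶].

M: 0, L: 1, T: 6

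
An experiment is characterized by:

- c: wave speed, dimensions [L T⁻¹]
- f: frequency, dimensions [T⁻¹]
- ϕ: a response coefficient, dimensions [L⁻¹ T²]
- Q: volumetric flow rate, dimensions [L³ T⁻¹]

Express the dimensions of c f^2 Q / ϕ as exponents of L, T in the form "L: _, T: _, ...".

Collect each base-dimension exponent across the product:
  L: (1) + 2·(0) − (-1) + (3) = 5
  T: (-1) + 2·(-1) − (2) + (-1) = -6
So the dimensions are [L⁵ T⁻⁶].

L: 5, T: -6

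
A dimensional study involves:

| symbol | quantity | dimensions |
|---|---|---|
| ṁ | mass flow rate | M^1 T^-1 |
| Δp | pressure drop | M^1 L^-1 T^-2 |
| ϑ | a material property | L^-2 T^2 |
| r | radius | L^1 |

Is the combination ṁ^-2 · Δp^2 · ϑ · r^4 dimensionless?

yes

Sum the exponent of each base dimension across the product:
  M: −2·[ṁ]_M + 2·[Δp]_M + [ϑ]_M + 4·[r]_M = −2·(1) + 2·(1) + (0) + 4·(0) = 0
  L: −2·[ṁ]_L + 2·[Δp]_L + [ϑ]_L + 4·[r]_L = −2·(0) + 2·(-1) + (-2) + 4·(1) = 0
  T: −2·[ṁ]_T + 2·[Δp]_T + [ϑ]_T + 4·[r]_T = −2·(-1) + 2·(-2) + (2) + 4·(0) = 0
All base exponents vanish — dimensionless.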